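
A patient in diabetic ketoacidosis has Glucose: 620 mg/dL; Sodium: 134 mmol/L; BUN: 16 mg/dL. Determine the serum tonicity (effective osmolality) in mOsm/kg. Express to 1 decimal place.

302.4 mOsm/kg

Effective osmolality excludes urea (freely permeant across cell membranes):
2·Na + glucose/18
= 2·134 + 620/18
= 268 + 34.44
= 302.44 mOsm/kg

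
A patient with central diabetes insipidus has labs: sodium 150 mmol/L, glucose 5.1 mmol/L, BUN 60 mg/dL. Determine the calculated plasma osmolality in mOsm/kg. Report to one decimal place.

Calculated osmolality = 2·Na + glucose + BUN/2.8
= 2·150 + 5.1 + 60/2.8
= 300 + 5.10 + 21.43
= 326.53 mOsm/kg

326.5 mOsm/kg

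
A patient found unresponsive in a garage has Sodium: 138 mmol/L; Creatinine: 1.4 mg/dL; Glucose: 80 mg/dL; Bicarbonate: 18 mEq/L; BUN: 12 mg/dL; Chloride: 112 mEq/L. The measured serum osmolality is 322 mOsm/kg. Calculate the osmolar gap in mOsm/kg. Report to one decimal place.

Calculated osmolality = 2·Na + glucose/18 + BUN/2.8
= 2·138 + 80/18 + 12/2.8
= 276 + 4.44 + 4.29
= 284.73 mOsm/kg ≈ 284.7 mOsm/kg
Osmolar gap = measured − calculated = 322 − 284.7 = 37.3 mOsm/kg

37.3 mOsm/kg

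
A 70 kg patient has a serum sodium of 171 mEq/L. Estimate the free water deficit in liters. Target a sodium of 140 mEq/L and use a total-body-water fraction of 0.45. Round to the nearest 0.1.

TBW = 0.45 · 70 = 31.5 L
Free water deficit = TBW · (Na/140 − 1)
= 31.5 · (171/140 − 1)
= 31.5 · 0.2214
= 6.97 L

7.0 L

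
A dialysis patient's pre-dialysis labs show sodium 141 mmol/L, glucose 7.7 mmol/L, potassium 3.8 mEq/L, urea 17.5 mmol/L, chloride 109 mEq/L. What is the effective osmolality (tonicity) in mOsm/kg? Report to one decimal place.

289.7 mOsm/kg

Effective osmolality excludes urea (freely permeant across cell membranes):
2·Na + glucose
= 2·141 + 7.7
= 282 + 7.7
= 289.7 mOsm/kg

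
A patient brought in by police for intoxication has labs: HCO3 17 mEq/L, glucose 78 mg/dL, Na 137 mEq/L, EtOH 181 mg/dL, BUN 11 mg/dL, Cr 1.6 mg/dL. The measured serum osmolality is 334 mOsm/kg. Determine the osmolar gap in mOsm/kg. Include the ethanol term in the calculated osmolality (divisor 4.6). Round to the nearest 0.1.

12.4 mOsm/kg

Calculated osmolality = 2·Na + glucose/18 + BUN/2.8 + ethanol/4.6
= 2·137 + 78/18 + 11/2.8 + 181/4.6
= 274 + 4.33 + 3.93 + 39.35
= 321.61 mOsm/kg ≈ 321.6 mOsm/kg
Osmolar gap = measured − calculated = 334 − 321.6 = 12.4 mOsm/kg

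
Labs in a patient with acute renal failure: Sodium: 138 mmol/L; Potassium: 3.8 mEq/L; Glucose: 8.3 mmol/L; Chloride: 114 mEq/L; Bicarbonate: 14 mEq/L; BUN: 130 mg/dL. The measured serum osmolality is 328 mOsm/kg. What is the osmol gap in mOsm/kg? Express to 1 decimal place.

Calculated osmolality = 2·Na + glucose + BUN/2.8
= 2·138 + 8.3 + 130/2.8
= 276 + 8.30 + 46.43
= 330.73 mOsm/kg ≈ 330.7 mOsm/kg
Osmolar gap = measured − calculated = 328 − 330.7 = -2.7 mOsm/kg

-2.7 mOsm/kg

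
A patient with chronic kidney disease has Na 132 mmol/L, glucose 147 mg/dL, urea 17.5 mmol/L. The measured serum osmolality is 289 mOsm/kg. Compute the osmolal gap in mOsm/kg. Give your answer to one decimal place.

-0.7 mOsm/kg

Calculated osmolality = 2·Na + glucose/18 + urea
= 2·132 + 147/18 + 17.5
= 264 + 8.17 + 17.50
= 289.67 mOsm/kg ≈ 289.7 mOsm/kg
Osmolar gap = measured − calculated = 289 − 289.7 = -0.7 mOsm/kg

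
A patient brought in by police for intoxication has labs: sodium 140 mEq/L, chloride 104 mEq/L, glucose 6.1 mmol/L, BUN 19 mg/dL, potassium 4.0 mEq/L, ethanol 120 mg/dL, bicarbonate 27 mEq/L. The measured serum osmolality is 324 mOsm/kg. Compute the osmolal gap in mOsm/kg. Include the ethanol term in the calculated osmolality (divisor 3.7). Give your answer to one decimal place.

-1.3 mOsm/kg

Calculated osmolality = 2·Na + glucose + BUN/2.8 + ethanol/3.7
= 2·140 + 6.1 + 19/2.8 + 120/3.7
= 280 + 6.10 + 6.79 + 32.43
= 325.32 mOsm/kg ≈ 325.3 mOsm/kg
Osmolar gap = measured − calculated = 324 − 325.3 = -1.3 mOsm/kg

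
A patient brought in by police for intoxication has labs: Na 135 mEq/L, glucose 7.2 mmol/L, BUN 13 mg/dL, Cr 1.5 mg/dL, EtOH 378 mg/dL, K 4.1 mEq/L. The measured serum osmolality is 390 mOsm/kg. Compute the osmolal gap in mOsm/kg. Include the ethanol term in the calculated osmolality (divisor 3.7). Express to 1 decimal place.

6.0 mOsm/kg

Calculated osmolality = 2·Na + glucose + BUN/2.8 + ethanol/3.7
= 2·135 + 7.2 + 13/2.8 + 378/3.7
= 270 + 7.20 + 4.64 + 102.16
= 384 mOsm/kg ≈ 384.0 mOsm/kg
Osmolar gap = measured − calculated = 390 − 384.0 = 6.0 mOsm/kg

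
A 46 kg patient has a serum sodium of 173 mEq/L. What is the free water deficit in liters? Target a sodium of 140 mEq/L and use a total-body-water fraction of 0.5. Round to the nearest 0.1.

TBW = 0.5 · 46 = 23 L
Free water deficit = TBW · (Na/140 − 1)
= 23 · (173/140 − 1)
= 23 · 0.2357
= 5.42 L

5.4 L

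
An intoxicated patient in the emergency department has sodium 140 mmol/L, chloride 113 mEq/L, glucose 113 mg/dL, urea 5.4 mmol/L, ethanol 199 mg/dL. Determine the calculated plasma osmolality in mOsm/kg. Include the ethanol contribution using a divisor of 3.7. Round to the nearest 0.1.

345.5 mOsm/kg

Calculated osmolality = 2·Na + glucose/18 + urea + ethanol/3.7
= 2·140 + 113/18 + 5.4 + 199/3.7
= 280 + 6.28 + 5.40 + 53.78
= 345.46 mOsm/kg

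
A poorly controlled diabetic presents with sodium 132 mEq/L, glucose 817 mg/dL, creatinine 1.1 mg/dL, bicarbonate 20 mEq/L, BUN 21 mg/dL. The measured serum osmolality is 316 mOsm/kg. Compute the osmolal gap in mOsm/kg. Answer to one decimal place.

-0.9 mOsm/kg

Calculated osmolality = 2·Na + glucose/18 + BUN/2.8
= 2·132 + 817/18 + 21/2.8
= 264 + 45.39 + 7.50
= 316.89 mOsm/kg ≈ 316.9 mOsm/kg
Osmolar gap = measured − calculated = 316 − 316.9 = -0.9 mOsm/kg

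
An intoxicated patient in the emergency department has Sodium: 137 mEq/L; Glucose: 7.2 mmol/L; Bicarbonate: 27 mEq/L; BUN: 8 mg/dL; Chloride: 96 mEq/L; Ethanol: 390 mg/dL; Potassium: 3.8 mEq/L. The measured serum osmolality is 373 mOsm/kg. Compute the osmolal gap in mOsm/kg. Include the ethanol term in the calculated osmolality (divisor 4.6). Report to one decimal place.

Calculated osmolality = 2·Na + glucose + BUN/2.8 + ethanol/4.6
= 2·137 + 7.2 + 8/2.8 + 390/4.6
= 274 + 7.20 + 2.86 + 84.78
= 368.84 mOsm/kg ≈ 368.8 mOsm/kg
Osmolar gap = measured − calculated = 373 − 368.8 = 4.2 mOsm/kg

4.2 mOsm/kg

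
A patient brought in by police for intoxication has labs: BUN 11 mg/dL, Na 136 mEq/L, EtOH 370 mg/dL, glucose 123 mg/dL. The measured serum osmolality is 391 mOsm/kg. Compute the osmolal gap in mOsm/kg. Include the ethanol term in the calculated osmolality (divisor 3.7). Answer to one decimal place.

8.2 mOsm/kg

Calculated osmolality = 2·Na + glucose/18 + BUN/2.8 + ethanol/3.7
= 2·136 + 123/18 + 11/2.8 + 370/3.7
= 272 + 6.83 + 3.93 + 100
= 382.76 mOsm/kg ≈ 382.8 mOsm/kg
Osmolar gap = measured − calculated = 391 − 382.8 = 8.2 mOsm/kg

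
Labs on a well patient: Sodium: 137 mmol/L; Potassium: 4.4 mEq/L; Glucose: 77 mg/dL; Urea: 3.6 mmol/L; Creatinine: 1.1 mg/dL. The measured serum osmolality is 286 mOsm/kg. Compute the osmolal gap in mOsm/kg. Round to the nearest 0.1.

4.1 mOsm/kg

Calculated osmolality = 2·Na + glucose/18 + urea
= 2·137 + 77/18 + 3.6
= 274 + 4.28 + 3.60
= 281.88 mOsm/kg ≈ 281.9 mOsm/kg
Osmolar gap = measured − calculated = 286 − 281.9 = 4.1 mOsm/kg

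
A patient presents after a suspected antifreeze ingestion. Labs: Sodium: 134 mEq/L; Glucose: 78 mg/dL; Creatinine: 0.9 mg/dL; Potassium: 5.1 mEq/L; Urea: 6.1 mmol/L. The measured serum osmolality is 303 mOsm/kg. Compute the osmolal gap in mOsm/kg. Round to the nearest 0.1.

Calculated osmolality = 2·Na + glucose/18 + urea
= 2·134 + 78/18 + 6.1
= 268 + 4.33 + 6.10
= 278.43 mOsm/kg ≈ 278.4 mOsm/kg
Osmolar gap = measured − calculated = 303 − 278.4 = 24.6 mOsm/kg

24.6 mOsm/kg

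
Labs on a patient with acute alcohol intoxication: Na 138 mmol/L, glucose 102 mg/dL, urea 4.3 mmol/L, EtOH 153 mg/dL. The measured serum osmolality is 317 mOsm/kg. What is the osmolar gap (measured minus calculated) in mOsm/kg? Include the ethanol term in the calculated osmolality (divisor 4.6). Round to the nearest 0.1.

-2.2 mOsm/kg

Calculated osmolality = 2·Na + glucose/18 + urea + ethanol/4.6
= 2·138 + 102/18 + 4.3 + 153/4.6
= 276 + 5.67 + 4.30 + 33.26
= 319.23 mOsm/kg ≈ 319.2 mOsm/kg
Osmolar gap = measured − calculated = 317 − 319.2 = -2.2 mOsm/kg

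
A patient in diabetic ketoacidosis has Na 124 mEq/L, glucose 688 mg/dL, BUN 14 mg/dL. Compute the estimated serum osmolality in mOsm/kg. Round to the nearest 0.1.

291.2 mOsm/kg

Calculated osmolality = 2·Na + glucose/18 + BUN/2.8
= 2·124 + 688/18 + 14/2.8
= 248 + 38.22 + 5
= 291.22 mOsm/kg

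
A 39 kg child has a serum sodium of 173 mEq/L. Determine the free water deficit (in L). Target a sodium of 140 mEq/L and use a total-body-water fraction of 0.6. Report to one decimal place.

TBW = 0.6 · 39 = 23.4 L
Free water deficit = TBW · (Na/140 − 1)
= 23.4 · (173/140 − 1)
= 23.4 · 0.2357
= 5.52 L

5.5 L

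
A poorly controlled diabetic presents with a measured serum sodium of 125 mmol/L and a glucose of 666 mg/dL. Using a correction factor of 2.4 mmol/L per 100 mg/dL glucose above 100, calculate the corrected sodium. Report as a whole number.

139 mmol/L

Corrected Na = measured Na + 2.4 · (glucose − 100)/100
= 125 + 2.4 · (666 − 100)/100
= 125 + 13.6
= 138.6 mmol/L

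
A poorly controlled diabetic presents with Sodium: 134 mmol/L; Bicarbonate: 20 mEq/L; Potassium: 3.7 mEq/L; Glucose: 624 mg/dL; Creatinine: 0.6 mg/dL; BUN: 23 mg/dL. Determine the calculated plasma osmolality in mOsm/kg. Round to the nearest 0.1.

Calculated osmolality = 2·Na + glucose/18 + BUN/2.8
= 2·134 + 624/18 + 23/2.8
= 268 + 34.67 + 8.21
= 310.88 mOsm/kg

310.9 mOsm/kg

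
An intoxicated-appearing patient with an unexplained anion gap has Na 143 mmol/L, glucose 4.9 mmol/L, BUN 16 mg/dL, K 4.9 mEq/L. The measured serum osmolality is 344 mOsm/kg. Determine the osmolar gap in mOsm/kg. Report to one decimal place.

47.4 mOsm/kg

Calculated osmolality = 2·Na + glucose + BUN/2.8
= 2·143 + 4.9 + 16/2.8
= 286 + 4.90 + 5.71
= 296.61 mOsm/kg ≈ 296.6 mOsm/kg
Osmolar gap = measured − calculated = 344 − 296.6 = 47.4 mOsm/kg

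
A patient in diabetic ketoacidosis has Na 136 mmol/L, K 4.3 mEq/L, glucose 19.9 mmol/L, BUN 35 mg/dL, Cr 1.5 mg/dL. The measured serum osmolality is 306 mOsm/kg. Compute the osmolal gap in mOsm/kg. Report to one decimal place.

Calculated osmolality = 2·Na + glucose + BUN/2.8
= 2·136 + 19.9 + 35/2.8
= 272 + 19.90 + 12.50
= 304.4 mOsm/kg ≈ 304.4 mOsm/kg
Osmolar gap = measured − calculated = 306 − 304.4 = 1.6 mOsm/kg

1.6 mOsm/kg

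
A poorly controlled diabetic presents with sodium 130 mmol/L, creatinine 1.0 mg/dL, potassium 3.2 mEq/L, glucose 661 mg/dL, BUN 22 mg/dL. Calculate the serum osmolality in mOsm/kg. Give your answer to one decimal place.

Calculated osmolality = 2·Na + glucose/18 + BUN/2.8
= 2·130 + 661/18 + 22/2.8
= 260 + 36.72 + 7.86
= 304.58 mOsm/kg

304.6 mOsm/kg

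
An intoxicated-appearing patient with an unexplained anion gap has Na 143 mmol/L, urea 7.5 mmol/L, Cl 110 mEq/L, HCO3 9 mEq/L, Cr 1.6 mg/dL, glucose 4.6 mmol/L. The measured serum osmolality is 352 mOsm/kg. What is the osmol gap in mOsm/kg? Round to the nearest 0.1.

53.9 mOsm/kg

Calculated osmolality = 2·Na + glucose + urea
= 2·143 + 4.6 + 7.5
= 286 + 4.60 + 7.50
= 298.1 mOsm/kg ≈ 298.1 mOsm/kg
Osmolar gap = measured − calculated = 352 − 298.1 = 53.9 mOsm/kg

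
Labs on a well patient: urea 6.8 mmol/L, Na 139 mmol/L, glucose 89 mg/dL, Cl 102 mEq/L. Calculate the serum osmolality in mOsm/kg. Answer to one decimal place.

289.7 mOsm/kg

Calculated osmolality = 2·Na + glucose/18 + urea
= 2·139 + 89/18 + 6.8
= 278 + 4.94 + 6.80
= 289.74 mOsm/kg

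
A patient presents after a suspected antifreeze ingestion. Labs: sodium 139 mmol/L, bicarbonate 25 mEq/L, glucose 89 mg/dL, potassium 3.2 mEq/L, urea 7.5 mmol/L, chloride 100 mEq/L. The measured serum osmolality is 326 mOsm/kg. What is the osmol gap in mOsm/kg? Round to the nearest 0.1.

Calculated osmolality = 2·Na + glucose/18 + urea
= 2·139 + 89/18 + 7.5
= 278 + 4.94 + 7.50
= 290.44 mOsm/kg ≈ 290.4 mOsm/kg
Osmolar gap = measured − calculated = 326 − 290.4 = 35.6 mOsm/kg

35.6 mOsm/kg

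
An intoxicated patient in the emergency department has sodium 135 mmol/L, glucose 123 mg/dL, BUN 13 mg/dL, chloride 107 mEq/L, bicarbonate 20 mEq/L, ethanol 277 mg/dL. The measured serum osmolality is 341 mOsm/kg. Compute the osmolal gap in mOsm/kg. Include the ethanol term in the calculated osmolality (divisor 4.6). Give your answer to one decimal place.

Calculated osmolality = 2·Na + glucose/18 + BUN/2.8 + ethanol/4.6
= 2·135 + 123/18 + 13/2.8 + 277/4.6
= 270 + 6.83 + 4.64 + 60.22
= 341.69 mOsm/kg ≈ 341.7 mOsm/kg
Osmolar gap = measured − calculated = 341 − 341.7 = -0.7 mOsm/kg

-0.7 mOsm/kg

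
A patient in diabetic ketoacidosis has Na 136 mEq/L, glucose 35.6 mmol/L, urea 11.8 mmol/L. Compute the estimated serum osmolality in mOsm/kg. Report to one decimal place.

Calculated osmolality = 2·Na + glucose + urea
= 2·136 + 35.6 + 11.8
= 272 + 35.60 + 11.80
= 319.4 mOsm/kg

319.4 mOsm/kg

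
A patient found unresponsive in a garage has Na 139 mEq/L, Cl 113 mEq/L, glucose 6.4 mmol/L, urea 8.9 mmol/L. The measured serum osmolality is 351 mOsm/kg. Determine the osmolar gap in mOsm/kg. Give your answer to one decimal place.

57.7 mOsm/kg

Calculated osmolality = 2·Na + glucose + urea
= 2·139 + 6.4 + 8.9
= 278 + 6.40 + 8.90
= 293.3 mOsm/kg ≈ 293.3 mOsm/kg
Osmolar gap = measured − calculated = 351 − 293.3 = 57.7 mOsm/kg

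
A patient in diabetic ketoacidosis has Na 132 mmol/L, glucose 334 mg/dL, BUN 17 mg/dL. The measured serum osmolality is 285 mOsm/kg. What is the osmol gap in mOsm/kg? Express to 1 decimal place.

Calculated osmolality = 2·Na + glucose/18 + BUN/2.8
= 2·132 + 334/18 + 17/2.8
= 264 + 18.56 + 6.07
= 288.63 mOsm/kg ≈ 288.6 mOsm/kg
Osmolar gap = measured − calculated = 285 − 288.6 = -3.6 mOsm/kg

-3.6 mOsm/kg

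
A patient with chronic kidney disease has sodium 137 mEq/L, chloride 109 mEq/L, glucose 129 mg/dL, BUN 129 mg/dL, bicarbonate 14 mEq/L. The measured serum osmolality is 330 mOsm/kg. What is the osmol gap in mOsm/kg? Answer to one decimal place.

2.8 mOsm/kg

Calculated osmolality = 2·Na + glucose/18 + BUN/2.8
= 2·137 + 129/18 + 129/2.8
= 274 + 7.17 + 46.07
= 327.24 mOsm/kg ≈ 327.2 mOsm/kg
Osmolar gap = measured − calculated = 330 − 327.2 = 2.8 mOsm/kg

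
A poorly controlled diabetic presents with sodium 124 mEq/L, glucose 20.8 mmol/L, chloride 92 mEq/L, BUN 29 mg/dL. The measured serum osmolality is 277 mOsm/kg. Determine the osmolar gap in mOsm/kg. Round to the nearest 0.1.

-2.2 mOsm/kg

Calculated osmolality = 2·Na + glucose + BUN/2.8
= 2·124 + 20.8 + 29/2.8
= 248 + 20.80 + 10.36
= 279.16 mOsm/kg ≈ 279.2 mOsm/kg
Osmolar gap = measured − calculated = 277 − 279.2 = -2.2 mOsm/kg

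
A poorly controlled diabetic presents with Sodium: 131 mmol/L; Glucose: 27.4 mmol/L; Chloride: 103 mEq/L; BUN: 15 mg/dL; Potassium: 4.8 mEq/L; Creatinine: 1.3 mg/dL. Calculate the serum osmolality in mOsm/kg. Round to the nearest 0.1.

294.8 mOsm/kg

Calculated osmolality = 2·Na + glucose + BUN/2.8
= 2·131 + 27.4 + 15/2.8
= 262 + 27.40 + 5.36
= 294.76 mOsm/kg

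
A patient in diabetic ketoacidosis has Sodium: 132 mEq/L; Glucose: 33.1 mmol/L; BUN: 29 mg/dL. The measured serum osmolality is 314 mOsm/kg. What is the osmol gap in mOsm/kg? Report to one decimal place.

Calculated osmolality = 2·Na + glucose + BUN/2.8
= 2·132 + 33.1 + 29/2.8
= 264 + 33.10 + 10.36
= 307.46 mOsm/kg ≈ 307.5 mOsm/kg
Osmolar gap = measured − calculated = 314 − 307.5 = 6.5 mOsm/kg

6.5 mOsm/kg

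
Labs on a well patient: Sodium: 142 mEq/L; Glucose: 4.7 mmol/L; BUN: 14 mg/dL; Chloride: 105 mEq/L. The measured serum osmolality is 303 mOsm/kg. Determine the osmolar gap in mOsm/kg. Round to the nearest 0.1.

Calculated osmolality = 2·Na + glucose + BUN/2.8
= 2·142 + 4.7 + 14/2.8
= 284 + 4.70 + 5
= 293.7 mOsm/kg ≈ 293.7 mOsm/kg
Osmolar gap = measured − calculated = 303 − 293.7 = 9.3 mOsm/kg

9.3 mOsm/kg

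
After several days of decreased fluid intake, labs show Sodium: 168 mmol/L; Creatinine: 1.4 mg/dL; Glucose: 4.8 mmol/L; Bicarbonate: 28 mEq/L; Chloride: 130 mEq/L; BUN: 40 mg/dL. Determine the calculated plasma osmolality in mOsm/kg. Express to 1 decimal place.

Calculated osmolality = 2·Na + glucose + BUN/2.8
= 2·168 + 4.8 + 40/2.8
= 336 + 4.80 + 14.29
= 355.09 mOsm/kg

355.1 mOsm/kg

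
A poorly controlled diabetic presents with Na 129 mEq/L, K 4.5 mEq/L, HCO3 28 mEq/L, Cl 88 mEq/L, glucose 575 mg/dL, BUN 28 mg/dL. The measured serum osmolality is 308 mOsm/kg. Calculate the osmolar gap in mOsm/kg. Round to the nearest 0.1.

8.1 mOsm/kg

Calculated osmolality = 2·Na + glucose/18 + BUN/2.8
= 2·129 + 575/18 + 28/2.8
= 258 + 31.94 + 10
= 299.94 mOsm/kg ≈ 299.9 mOsm/kg
Osmolar gap = measured − calculated = 308 − 299.9 = 8.1 mOsm/kg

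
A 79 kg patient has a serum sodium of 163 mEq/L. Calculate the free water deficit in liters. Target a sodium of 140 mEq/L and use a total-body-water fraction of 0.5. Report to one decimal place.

TBW = 0.5 · 79 = 39.5 L
Free water deficit = TBW · (Na/140 − 1)
= 39.5 · (163/140 − 1)
= 39.5 · 0.1643
= 6.49 L

6.5 L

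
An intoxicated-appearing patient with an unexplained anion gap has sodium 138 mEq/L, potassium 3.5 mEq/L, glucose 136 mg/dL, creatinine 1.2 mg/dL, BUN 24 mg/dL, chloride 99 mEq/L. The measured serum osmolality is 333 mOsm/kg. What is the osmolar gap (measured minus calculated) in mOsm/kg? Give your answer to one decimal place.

Calculated osmolality = 2·Na + glucose/18 + BUN/2.8
= 2·138 + 136/18 + 24/2.8
= 276 + 7.56 + 8.57
= 292.13 mOsm/kg ≈ 292.1 mOsm/kg
Osmolar gap = measured − calculated = 333 − 292.1 = 40.9 mOsm/kg

40.9 mOsm/kg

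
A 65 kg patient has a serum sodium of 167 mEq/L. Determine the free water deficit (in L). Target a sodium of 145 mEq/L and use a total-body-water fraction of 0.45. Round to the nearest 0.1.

4.4 L

TBW = 0.45 · 65 = 29.25 L
Free water deficit = TBW · (Na/145 − 1)
= 29.25 · (167/145 − 1)
= 29.25 · 0.1517
= 4.44 L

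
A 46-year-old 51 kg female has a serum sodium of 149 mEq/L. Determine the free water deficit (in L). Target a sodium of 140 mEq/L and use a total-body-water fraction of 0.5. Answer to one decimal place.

1.6 L

TBW = 0.5 · 51 = 25.5 L
Free water deficit = TBW · (Na/140 − 1)
= 25.5 · (149/140 − 1)
= 25.5 · 0.0643
= 1.64 L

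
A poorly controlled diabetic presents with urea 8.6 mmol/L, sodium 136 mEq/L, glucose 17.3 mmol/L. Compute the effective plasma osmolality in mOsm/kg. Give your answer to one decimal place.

289.3 mOsm/kg

Effective osmolality excludes urea (freely permeant across cell membranes):
2·Na + glucose
= 2·136 + 17.3
= 272 + 17.3
= 289.3 mOsm/kg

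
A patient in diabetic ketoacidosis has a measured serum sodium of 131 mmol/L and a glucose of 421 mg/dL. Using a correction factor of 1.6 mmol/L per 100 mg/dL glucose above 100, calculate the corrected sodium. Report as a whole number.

Corrected Na = measured Na + 1.6 · (glucose − 100)/100
= 131 + 1.6 · (421 − 100)/100
= 131 + 5.1
= 136.1 mmol/L

136 mmol/L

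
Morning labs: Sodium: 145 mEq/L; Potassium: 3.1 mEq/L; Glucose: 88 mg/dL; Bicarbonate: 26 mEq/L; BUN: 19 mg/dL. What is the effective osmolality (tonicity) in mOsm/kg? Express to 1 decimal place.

294.9 mOsm/kg

Effective osmolality excludes urea (freely permeant across cell membranes):
2·Na + glucose/18
= 2·145 + 88/18
= 290 + 4.89
= 294.89 mOsm/kg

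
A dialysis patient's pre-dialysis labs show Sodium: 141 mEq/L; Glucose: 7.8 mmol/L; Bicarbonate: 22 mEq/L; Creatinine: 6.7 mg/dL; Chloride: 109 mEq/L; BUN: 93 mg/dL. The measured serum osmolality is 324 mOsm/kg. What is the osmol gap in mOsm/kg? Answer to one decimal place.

1.0 mOsm/kg

Calculated osmolality = 2·Na + glucose + BUN/2.8
= 2·141 + 7.8 + 93/2.8
= 282 + 7.80 + 33.21
= 323.01 mOsm/kg ≈ 323.0 mOsm/kg
Osmolar gap = measured − calculated = 324 − 323.0 = 1.0 mOsm/kg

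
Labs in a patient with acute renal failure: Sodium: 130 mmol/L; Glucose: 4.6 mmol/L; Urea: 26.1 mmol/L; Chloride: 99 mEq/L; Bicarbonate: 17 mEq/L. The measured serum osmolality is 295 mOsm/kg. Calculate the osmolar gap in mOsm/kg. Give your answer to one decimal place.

Calculated osmolality = 2·Na + glucose + urea
= 2·130 + 4.6 + 26.1
= 260 + 4.60 + 26.10
= 290.7 mOsm/kg ≈ 290.7 mOsm/kg
Osmolar gap = measured − calculated = 295 − 290.7 = 4.3 mOsm/kg

4.3 mOsm/kg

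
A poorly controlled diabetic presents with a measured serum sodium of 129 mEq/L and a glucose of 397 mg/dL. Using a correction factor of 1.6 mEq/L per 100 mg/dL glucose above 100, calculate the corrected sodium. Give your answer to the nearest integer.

134 mEq/L

Corrected Na = measured Na + 1.6 · (glucose − 100)/100
= 129 + 1.6 · (397 − 100)/100
= 129 + 4.8
= 133.8 mEq/L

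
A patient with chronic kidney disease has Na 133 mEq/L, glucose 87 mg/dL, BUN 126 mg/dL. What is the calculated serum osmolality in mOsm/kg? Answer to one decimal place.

Calculated osmolality = 2·Na + glucose/18 + BUN/2.8
= 2·133 + 87/18 + 126/2.8
= 266 + 4.83 + 45
= 315.83 mOsm/kg

315.8 mOsm/kg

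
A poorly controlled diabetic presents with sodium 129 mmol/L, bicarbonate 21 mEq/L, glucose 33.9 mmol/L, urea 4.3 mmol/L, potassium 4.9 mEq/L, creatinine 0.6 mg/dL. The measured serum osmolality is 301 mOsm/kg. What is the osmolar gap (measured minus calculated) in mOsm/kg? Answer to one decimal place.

4.8 mOsm/kg

Calculated osmolality = 2·Na + glucose + urea
= 2·129 + 33.9 + 4.3
= 258 + 33.90 + 4.30
= 296.2 mOsm/kg ≈ 296.2 mOsm/kg
Osmolar gap = measured − calculated = 301 − 296.2 = 4.8 mOsm/kg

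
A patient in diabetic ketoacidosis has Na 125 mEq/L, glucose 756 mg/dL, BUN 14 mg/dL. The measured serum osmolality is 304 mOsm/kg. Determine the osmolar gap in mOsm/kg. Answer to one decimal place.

7.0 mOsm/kg

Calculated osmolality = 2·Na + glucose/18 + BUN/2.8
= 2·125 + 756/18 + 14/2.8
= 250 + 42 + 5
= 297 mOsm/kg ≈ 297.0 mOsm/kg
Osmolar gap = measured − calculated = 304 − 297.0 = 7.0 mOsm/kg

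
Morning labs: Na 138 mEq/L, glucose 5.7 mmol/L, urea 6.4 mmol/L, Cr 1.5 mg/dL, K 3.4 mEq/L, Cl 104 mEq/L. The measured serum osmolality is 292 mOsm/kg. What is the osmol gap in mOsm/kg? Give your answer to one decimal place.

3.9 mOsm/kg

Calculated osmolality = 2·Na + glucose + urea
= 2·138 + 5.7 + 6.4
= 276 + 5.70 + 6.40
= 288.1 mOsm/kg ≈ 288.1 mOsm/kg
Osmolar gap = measured − calculated = 292 − 288.1 = 3.9 mOsm/kg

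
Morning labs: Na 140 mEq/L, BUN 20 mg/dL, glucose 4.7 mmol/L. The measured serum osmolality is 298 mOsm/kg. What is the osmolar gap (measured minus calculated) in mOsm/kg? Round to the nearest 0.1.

6.2 mOsm/kg

Calculated osmolality = 2·Na + glucose + BUN/2.8
= 2·140 + 4.7 + 20/2.8
= 280 + 4.70 + 7.14
= 291.84 mOsm/kg ≈ 291.8 mOsm/kg
Osmolar gap = measured − calculated = 298 − 291.8 = 6.2 mOsm/kg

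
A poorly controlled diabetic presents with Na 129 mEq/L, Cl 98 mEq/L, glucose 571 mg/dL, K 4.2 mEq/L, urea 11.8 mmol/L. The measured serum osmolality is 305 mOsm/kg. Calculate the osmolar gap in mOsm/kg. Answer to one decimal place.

Calculated osmolality = 2·Na + glucose/18 + urea
= 2·129 + 571/18 + 11.8
= 258 + 31.72 + 11.80
= 301.52 mOsm/kg ≈ 301.5 mOsm/kg
Osmolar gap = measured − calculated = 305 − 301.5 = 3.5 mOsm/kg

3.5 mOsm/kg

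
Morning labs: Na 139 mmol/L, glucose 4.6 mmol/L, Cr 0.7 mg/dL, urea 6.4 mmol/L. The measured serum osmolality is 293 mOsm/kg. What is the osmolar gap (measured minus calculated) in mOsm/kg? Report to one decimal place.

Calculated osmolality = 2·Na + glucose + urea
= 2·139 + 4.6 + 6.4
= 278 + 4.60 + 6.40
= 289 mOsm/kg ≈ 289.0 mOsm/kg
Osmolar gap = measured − calculated = 293 − 289.0 = 4.0 mOsm/kg

4.0 mOsm/kg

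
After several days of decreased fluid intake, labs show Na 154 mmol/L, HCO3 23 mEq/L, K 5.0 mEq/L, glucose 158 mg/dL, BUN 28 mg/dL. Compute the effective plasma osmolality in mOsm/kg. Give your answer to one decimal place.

Effective osmolality excludes urea (freely permeant across cell membranes):
2·Na + glucose/18
= 2·154 + 158/18
= 308 + 8.78
= 316.78 mOsm/kg

316.8 mOsm/kg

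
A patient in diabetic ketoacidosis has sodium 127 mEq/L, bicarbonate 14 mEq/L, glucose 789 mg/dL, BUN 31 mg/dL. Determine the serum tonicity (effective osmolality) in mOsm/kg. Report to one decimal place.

Effective osmolality excludes urea (freely permeant across cell membranes):
2·Na + glucose/18
= 2·127 + 789/18
= 254 + 43.83
= 297.83 mOsm/kg

297.8 mOsm/kg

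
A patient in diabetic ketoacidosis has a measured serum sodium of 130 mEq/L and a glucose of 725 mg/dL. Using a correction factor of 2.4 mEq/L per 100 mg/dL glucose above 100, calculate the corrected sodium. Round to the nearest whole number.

145 mEq/L

Corrected Na = measured Na + 2.4 · (glucose − 100)/100
= 130 + 2.4 · (725 − 100)/100
= 130 + 15
= 145 mEq/L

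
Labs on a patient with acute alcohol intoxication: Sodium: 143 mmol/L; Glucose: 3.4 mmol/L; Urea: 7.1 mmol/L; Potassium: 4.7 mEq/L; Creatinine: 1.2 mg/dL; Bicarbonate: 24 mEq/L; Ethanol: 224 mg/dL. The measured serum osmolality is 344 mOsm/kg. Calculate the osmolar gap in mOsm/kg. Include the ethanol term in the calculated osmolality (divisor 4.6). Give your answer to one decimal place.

-1.2 mOsm/kg

Calculated osmolality = 2·Na + glucose + urea + ethanol/4.6
= 2·143 + 3.4 + 7.1 + 224/4.6
= 286 + 3.40 + 7.10 + 48.70
= 345.2 mOsm/kg ≈ 345.2 mOsm/kg
Osmolar gap = measured − calculated = 344 − 345.2 = -1.2 mOsm/kg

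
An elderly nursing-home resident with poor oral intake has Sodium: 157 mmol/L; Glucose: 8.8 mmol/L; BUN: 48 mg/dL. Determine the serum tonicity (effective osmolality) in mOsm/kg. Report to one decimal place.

Effective osmolality excludes urea (freely permeant across cell membranes):
2·Na + glucose
= 2·157 + 8.8
= 314 + 8.8
= 322.8 mOsm/kg

322.8 mOsm/kg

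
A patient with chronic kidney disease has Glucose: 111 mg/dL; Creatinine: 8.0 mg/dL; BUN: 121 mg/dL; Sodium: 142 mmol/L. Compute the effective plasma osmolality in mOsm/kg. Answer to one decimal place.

290.2 mOsm/kg

Effective osmolality excludes urea (freely permeant across cell membranes):
2·Na + glucose/18
= 2·142 + 111/18
= 284 + 6.17
= 290.17 mOsm/kg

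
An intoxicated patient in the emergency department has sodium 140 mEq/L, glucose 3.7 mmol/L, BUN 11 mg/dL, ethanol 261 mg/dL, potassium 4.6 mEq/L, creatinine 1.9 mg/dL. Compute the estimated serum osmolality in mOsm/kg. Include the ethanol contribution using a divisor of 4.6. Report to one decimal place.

344.4 mOsm/kg

Calculated osmolality = 2·Na + glucose + BUN/2.8 + ethanol/4.6
= 2·140 + 3.7 + 11/2.8 + 261/4.6
= 280 + 3.70 + 3.93 + 56.74
= 344.37 mOsm/kg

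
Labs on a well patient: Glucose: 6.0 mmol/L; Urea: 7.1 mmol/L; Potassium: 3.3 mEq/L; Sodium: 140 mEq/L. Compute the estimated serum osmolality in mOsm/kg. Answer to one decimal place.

293.1 mOsm/kg

Calculated osmolality = 2·Na + glucose + urea
= 2·140 + 6 + 7.1
= 280 + 6 + 7.10
= 293.1 mOsm/kg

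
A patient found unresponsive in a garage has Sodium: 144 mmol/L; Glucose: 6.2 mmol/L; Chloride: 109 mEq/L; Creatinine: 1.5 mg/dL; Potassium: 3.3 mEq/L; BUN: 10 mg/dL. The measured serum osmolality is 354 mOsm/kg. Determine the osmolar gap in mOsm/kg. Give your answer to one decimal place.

56.2 mOsm/kg

Calculated osmolality = 2·Na + glucose + BUN/2.8
= 2·144 + 6.2 + 10/2.8
= 288 + 6.20 + 3.57
= 297.77 mOsm/kg ≈ 297.8 mOsm/kg
Osmolar gap = measured − calculated = 354 − 297.8 = 56.2 mOsm/kg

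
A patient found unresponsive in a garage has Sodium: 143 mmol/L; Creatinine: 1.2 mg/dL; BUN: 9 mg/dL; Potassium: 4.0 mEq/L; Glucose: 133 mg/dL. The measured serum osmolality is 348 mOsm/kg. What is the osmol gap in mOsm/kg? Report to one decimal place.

Calculated osmolality = 2·Na + glucose/18 + BUN/2.8
= 2·143 + 133/18 + 9/2.8
= 286 + 7.39 + 3.21
= 296.6 mOsm/kg ≈ 296.6 mOsm/kg
Osmolar gap = measured − calculated = 348 − 296.6 = 51.4 mOsm/kg

51.4 mOsm/kg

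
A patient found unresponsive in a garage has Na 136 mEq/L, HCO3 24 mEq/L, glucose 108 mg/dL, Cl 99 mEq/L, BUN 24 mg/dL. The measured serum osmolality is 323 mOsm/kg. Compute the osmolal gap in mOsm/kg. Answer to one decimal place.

Calculated osmolality = 2·Na + glucose/18 + BUN/2.8
= 2·136 + 108/18 + 24/2.8
= 272 + 6 + 8.57
= 286.57 mOsm/kg ≈ 286.6 mOsm/kg
Osmolar gap = measured − calculated = 323 − 286.6 = 36.4 mOsm/kg

36.4 mOsm/kg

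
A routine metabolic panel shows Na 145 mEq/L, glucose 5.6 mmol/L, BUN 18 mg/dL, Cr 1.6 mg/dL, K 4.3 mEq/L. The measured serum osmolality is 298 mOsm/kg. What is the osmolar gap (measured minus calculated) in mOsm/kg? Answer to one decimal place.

Calculated osmolality = 2·Na + glucose + BUN/2.8
= 2·145 + 5.6 + 18/2.8
= 290 + 5.60 + 6.43
= 302.03 mOsm/kg ≈ 302.0 mOsm/kg
Osmolar gap = measured − calculated = 298 − 302.0 = -4.0 mOsm/kg

-4.0 mOsm/kg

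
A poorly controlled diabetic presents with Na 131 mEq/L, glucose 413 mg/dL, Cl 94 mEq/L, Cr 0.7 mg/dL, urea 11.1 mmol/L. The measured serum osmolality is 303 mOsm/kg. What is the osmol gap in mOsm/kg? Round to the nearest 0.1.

7.0 mOsm/kg

Calculated osmolality = 2·Na + glucose/18 + urea
= 2·131 + 413/18 + 11.1
= 262 + 22.94 + 11.10
= 296.04 mOsm/kg ≈ 296.0 mOsm/kg
Osmolar gap = measured − calculated = 303 − 296.0 = 7.0 mOsm/kg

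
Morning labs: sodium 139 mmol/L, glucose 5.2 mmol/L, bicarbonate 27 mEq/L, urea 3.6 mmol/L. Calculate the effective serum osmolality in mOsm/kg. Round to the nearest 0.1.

283.2 mOsm/kg

Effective osmolality excludes urea (freely permeant across cell membranes):
2·Na + glucose
= 2·139 + 5.2
= 278 + 5.2
= 283.2 mOsm/kg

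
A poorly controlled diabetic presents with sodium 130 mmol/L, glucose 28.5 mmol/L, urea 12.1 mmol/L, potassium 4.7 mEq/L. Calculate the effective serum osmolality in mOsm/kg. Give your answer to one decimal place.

288.5 mOsm/kg

Effective osmolality excludes urea (freely permeant across cell membranes):
2·Na + glucose
= 2·130 + 28.5
= 260 + 28.5
= 288.5 mOsm/kg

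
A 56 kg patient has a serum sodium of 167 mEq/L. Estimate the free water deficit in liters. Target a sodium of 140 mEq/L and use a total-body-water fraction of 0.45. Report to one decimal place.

TBW = 0.45 · 56 = 25.2 L
Free water deficit = TBW · (Na/140 − 1)
= 25.2 · (167/140 − 1)
= 25.2 · 0.1929
= 4.86 L

4.9 L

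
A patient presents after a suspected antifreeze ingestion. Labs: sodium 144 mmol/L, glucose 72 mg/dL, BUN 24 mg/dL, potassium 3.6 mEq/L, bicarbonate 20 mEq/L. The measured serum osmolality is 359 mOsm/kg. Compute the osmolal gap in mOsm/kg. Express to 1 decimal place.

58.4 mOsm/kg

Calculated osmolality = 2·Na + glucose/18 + BUN/2.8
= 2·144 + 72/18 + 24/2.8
= 288 + 4 + 8.57
= 300.57 mOsm/kg ≈ 300.6 mOsm/kg
Osmolar gap = measured − calculated = 359 − 300.6 = 58.4 mOsm/kg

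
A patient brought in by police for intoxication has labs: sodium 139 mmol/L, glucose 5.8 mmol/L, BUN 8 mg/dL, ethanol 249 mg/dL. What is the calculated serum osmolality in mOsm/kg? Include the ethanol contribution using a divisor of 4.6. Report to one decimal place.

Calculated osmolality = 2·Na + glucose + BUN/2.8 + ethanol/4.6
= 2·139 + 5.8 + 8/2.8 + 249/4.6
= 278 + 5.80 + 2.86 + 54.13
= 340.79 mOsm/kg

340.8 mOsm/kg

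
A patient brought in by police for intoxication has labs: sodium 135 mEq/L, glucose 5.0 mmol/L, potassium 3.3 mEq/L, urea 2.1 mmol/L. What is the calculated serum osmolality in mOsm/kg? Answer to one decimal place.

277.1 mOsm/kg

Calculated osmolality = 2·Na + glucose + urea
= 2·135 + 5 + 2.1
= 270 + 5 + 2.10
= 277.1 mOsm/kg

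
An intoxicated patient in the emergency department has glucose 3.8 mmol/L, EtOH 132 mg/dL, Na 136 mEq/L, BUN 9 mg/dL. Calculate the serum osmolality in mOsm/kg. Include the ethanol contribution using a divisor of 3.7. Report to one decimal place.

314.7 mOsm/kg

Calculated osmolality = 2·Na + glucose + BUN/2.8 + ethanol/3.7
= 2·136 + 3.8 + 9/2.8 + 132/3.7
= 272 + 3.80 + 3.21 + 35.68
= 314.69 mOsm/kg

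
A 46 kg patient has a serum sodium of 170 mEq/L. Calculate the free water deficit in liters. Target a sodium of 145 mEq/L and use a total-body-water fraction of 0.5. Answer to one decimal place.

4.0 L

TBW = 0.5 · 46 = 23 L
Free water deficit = TBW · (Na/145 − 1)
= 23 · (170/145 − 1)
= 23 · 0.1724
= 3.97 L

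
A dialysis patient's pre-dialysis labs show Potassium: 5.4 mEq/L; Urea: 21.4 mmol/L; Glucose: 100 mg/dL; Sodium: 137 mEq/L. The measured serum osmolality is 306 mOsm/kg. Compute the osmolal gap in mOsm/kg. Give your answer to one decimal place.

5.0 mOsm/kg

Calculated osmolality = 2·Na + glucose/18 + urea
= 2·137 + 100/18 + 21.4
= 274 + 5.56 + 21.40
= 300.96 mOsm/kg ≈ 301.0 mOsm/kg
Osmolar gap = measured − calculated = 306 − 301.0 = 5.0 mOsm/kg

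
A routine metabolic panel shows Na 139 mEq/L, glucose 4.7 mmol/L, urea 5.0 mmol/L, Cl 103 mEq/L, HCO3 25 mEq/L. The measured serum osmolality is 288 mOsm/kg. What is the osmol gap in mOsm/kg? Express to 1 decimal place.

0.3 mOsm/kg

Calculated osmolality = 2·Na + glucose + urea
= 2·139 + 4.7 + 5
= 278 + 4.70 + 5
= 287.7 mOsm/kg ≈ 287.7 mOsm/kg
Osmolar gap = measured − calculated = 288 − 287.7 = 0.3 mOsm/kg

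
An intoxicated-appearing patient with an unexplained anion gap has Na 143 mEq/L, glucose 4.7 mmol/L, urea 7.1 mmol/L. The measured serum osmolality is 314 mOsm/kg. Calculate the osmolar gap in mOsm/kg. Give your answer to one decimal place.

Calculated osmolality = 2·Na + glucose + urea
= 2·143 + 4.7 + 7.1
= 286 + 4.70 + 7.10
= 297.8 mOsm/kg ≈ 297.8 mOsm/kg
Osmolar gap = measured − calculated = 314 − 297.8 = 16.2 mOsm/kg

16.2 mOsm/kg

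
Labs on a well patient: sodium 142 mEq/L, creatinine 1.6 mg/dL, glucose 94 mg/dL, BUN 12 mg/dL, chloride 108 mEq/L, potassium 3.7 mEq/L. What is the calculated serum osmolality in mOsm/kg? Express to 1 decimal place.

Calculated osmolality = 2·Na + glucose/18 + BUN/2.8
= 2·142 + 94/18 + 12/2.8
= 284 + 5.22 + 4.29
= 293.51 mOsm/kg

293.5 mOsm/kg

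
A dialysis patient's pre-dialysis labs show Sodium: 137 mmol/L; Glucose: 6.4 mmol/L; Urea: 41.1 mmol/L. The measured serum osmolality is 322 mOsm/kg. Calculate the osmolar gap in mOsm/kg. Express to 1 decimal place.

0.5 mOsm/kg

Calculated osmolality = 2·Na + glucose + urea
= 2·137 + 6.4 + 41.1
= 274 + 6.40 + 41.10
= 321.5 mOsm/kg ≈ 321.5 mOsm/kg
Osmolar gap = measured − calculated = 322 − 321.5 = 0.5 mOsm/kg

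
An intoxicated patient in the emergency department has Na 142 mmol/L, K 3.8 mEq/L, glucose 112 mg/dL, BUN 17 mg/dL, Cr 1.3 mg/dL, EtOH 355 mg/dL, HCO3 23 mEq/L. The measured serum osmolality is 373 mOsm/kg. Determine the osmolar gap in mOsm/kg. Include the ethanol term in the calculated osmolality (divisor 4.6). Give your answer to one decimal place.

Calculated osmolality = 2·Na + glucose/18 + BUN/2.8 + ethanol/4.6
= 2·142 + 112/18 + 17/2.8 + 355/4.6
= 284 + 6.22 + 6.07 + 77.17
= 373.46 mOsm/kg ≈ 373.5 mOsm/kg
Osmolar gap = measured − calculated = 373 − 373.5 = -0.5 mOsm/kg

-0.5 mOsm/kg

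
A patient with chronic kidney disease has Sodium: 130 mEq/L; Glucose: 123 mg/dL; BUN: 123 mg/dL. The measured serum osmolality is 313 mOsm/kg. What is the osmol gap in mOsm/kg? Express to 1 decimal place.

Calculated osmolality = 2·Na + glucose/18 + BUN/2.8
= 2·130 + 123/18 + 123/2.8
= 260 + 6.83 + 43.93
= 310.76 mOsm/kg ≈ 310.8 mOsm/kg
Osmolar gap = measured − calculated = 313 − 310.8 = 2.2 mOsm/kg

2.2 mOsm/kg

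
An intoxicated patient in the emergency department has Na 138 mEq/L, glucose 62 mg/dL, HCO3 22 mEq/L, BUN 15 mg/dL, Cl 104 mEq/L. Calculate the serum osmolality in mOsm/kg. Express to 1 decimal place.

284.8 mOsm/kg

Calculated osmolality = 2·Na + glucose/18 + BUN/2.8
= 2·138 + 62/18 + 15/2.8
= 276 + 3.44 + 5.36
= 284.8 mOsm/kg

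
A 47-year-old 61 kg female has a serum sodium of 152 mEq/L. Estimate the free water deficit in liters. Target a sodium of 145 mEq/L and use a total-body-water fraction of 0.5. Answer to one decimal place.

TBW = 0.5 · 61 = 30.5 L
Free water deficit = TBW · (Na/145 − 1)
= 30.5 · (152/145 − 1)
= 30.5 · 0.0483
= 1.47 L

1.5 L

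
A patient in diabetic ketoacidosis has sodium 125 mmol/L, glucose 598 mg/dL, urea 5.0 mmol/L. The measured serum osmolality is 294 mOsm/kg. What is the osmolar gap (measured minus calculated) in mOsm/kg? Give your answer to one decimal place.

Calculated osmolality = 2·Na + glucose/18 + urea
= 2·125 + 598/18 + 5
= 250 + 33.22 + 5
= 288.22 mOsm/kg ≈ 288.2 mOsm/kg
Osmolar gap = measured − calculated = 294 − 288.2 = 5.8 mOsm/kg

5.8 mOsm/kg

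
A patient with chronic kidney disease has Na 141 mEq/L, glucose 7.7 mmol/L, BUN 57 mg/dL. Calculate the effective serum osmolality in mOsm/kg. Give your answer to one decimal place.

Effective osmolality excludes urea (freely permeant across cell membranes):
2·Na + glucose
= 2·141 + 7.7
= 282 + 7.7
= 289.7 mOsm/kg

289.7 mOsm/kg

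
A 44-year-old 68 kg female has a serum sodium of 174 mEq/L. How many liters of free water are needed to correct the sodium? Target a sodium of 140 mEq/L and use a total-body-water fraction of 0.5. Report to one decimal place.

TBW = 0.5 · 68 = 34 L
Free water deficit = TBW · (Na/140 − 1)
= 34 · (174/140 − 1)
= 34 · 0.2429
= 8.26 L

8.3 L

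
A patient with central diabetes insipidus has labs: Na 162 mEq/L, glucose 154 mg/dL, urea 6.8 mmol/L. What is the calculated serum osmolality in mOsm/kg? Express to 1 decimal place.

339.4 mOsm/kg

Calculated osmolality = 2·Na + glucose/18 + urea
= 2·162 + 154/18 + 6.8
= 324 + 8.56 + 6.80
= 339.36 mOsm/kg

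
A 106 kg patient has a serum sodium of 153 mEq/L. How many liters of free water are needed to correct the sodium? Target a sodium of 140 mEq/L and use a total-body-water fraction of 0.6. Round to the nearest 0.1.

5.9 L

TBW = 0.6 · 106 = 63.6 L
Free water deficit = TBW · (Na/140 − 1)
= 63.6 · (153/140 − 1)
= 63.6 · 0.0929
= 5.91 L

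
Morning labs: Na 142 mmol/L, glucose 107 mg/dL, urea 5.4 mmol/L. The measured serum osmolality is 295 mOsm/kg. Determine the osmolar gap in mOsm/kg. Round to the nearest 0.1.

-0.3 mOsm/kg

Calculated osmolality = 2·Na + glucose/18 + urea
= 2·142 + 107/18 + 5.4
= 284 + 5.94 + 5.40
= 295.34 mOsm/kg ≈ 295.3 mOsm/kg
Osmolar gap = measured − calculated = 295 − 295.3 = -0.3 mOsm/kg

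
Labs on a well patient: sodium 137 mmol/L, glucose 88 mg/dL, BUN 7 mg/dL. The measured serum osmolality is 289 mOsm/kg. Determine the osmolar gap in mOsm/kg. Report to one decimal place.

Calculated osmolality = 2·Na + glucose/18 + BUN/2.8
= 2·137 + 88/18 + 7/2.8
= 274 + 4.89 + 2.50
= 281.39 mOsm/kg ≈ 281.4 mOsm/kg
Osmolar gap = measured − calculated = 289 − 281.4 = 7.6 mOsm/kg

7.6 mOsm/kg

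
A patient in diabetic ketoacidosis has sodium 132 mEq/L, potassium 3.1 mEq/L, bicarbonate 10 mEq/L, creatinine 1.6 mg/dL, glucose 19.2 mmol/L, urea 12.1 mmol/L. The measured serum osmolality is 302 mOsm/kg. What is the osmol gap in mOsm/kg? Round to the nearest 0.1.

6.7 mOsm/kg

Calculated osmolality = 2·Na + glucose + urea
= 2·132 + 19.2 + 12.1
= 264 + 19.20 + 12.10
= 295.3 mOsm/kg ≈ 295.3 mOsm/kg
Osmolar gap = measured − calculated = 302 − 295.3 = 6.7 mOsm/kg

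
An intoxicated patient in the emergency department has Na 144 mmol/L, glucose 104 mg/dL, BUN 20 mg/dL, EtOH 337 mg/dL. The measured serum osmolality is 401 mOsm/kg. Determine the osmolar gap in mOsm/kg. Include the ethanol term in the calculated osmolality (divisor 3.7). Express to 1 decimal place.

9.0 mOsm/kg

Calculated osmolality = 2·Na + glucose/18 + BUN/2.8 + ethanol/3.7
= 2·144 + 104/18 + 20/2.8 + 337/3.7
= 288 + 5.78 + 7.14 + 91.08
= 392 mOsm/kg ≈ 392.0 mOsm/kg
Osmolar gap = measured − calculated = 401 − 392.0 = 9.0 mOsm/kg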